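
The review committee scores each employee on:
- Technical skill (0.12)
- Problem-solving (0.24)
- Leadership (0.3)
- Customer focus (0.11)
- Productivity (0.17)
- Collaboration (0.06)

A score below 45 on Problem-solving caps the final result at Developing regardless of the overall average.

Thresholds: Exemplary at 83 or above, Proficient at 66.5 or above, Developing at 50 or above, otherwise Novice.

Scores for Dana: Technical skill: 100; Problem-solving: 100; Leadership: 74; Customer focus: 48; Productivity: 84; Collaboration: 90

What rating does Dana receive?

Problem-solving score 100 ≥ 45: minimum met.
Weighted total:
  Technical skill 100 × 0.12 = 12
  Problem-solving 100 × 0.24 = 24
  Leadership 74 × 0.3 = 22.2
  Customer focus 48 × 0.11 = 5.28
  Productivity 84 × 0.17 = 14.28
  Collaboration 90 × 0.06 = 5.4
Sum = 83.16
83.16 ≥ 83 → Exemplary

Exemplary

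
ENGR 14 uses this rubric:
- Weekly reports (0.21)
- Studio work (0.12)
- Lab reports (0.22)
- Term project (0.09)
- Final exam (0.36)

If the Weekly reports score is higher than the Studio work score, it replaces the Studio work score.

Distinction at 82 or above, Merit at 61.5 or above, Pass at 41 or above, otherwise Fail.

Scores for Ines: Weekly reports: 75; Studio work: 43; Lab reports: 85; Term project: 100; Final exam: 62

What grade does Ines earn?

Merit

Weekly reports (75) > Studio work (43), so Studio work counts as 75.
Weighted total:
  Weekly reports 75 × 0.21 = 15.75
  Studio work 75 × 0.12 = 9
  Lab reports 85 × 0.22 = 18.7
  Term project 100 × 0.09 = 9
  Final exam 62 × 0.36 = 22.32
Sum = 74.77
74.77 is ≥ 61.5 and < 82 → Merit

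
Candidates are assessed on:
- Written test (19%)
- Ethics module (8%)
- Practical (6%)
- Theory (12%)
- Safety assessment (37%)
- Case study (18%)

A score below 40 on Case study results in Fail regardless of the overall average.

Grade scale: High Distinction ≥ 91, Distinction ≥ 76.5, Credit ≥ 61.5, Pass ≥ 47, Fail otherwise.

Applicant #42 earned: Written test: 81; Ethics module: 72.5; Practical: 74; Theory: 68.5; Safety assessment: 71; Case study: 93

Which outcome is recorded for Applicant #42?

Case study score 93 ≥ 40: minimum met.
Weighted total:
  Written test 81 × 0.19 = 15.39
  Ethics module 72.5 × 0.08 = 5.8
  Practical 74 × 0.06 = 4.44
  Theory 68.5 × 0.12 = 8.22
  Safety assessment 71 × 0.37 = 26.27
  Case study 93 × 0.18 = 16.74
Sum = 76.86
76.86 is ≥ 76.5 and < 91 → Distinction

Distinction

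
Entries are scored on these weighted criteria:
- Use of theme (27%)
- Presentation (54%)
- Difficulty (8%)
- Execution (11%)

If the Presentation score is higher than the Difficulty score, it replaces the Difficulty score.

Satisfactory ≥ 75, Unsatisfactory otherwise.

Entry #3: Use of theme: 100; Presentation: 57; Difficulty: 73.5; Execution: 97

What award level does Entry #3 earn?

Presentation (57) ≤ Difficulty (73.5), so Difficulty stays at 73.5.
Weighted total:
  Use of theme 100 × 0.27 = 27
  Presentation 57 × 0.54 = 30.78
  Difficulty 73.5 × 0.08 = 5.88
  Execution 97 × 0.11 = 10.67
Sum = 74.33
74.33 < 75 → Unsatisfactory

Unsatisfactory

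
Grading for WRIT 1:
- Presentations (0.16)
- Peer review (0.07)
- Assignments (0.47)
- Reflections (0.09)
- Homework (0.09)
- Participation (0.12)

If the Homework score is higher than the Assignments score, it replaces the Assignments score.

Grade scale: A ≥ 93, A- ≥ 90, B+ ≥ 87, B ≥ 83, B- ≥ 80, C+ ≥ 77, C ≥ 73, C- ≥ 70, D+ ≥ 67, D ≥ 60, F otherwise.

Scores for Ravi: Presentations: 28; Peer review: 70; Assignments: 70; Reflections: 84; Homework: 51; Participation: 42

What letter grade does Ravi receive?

F

Homework (51) ≤ Assignments (70), so Assignments stays at 70.
Weighted total:
  Presentations 28 × 0.16 = 4.48
  Peer review 70 × 0.07 = 4.9
  Assignments 70 × 0.47 = 32.9
  Reflections 84 × 0.09 = 7.56
  Homework 51 × 0.09 = 4.59
  Participation 42 × 0.12 = 5.04
Sum = 59.47
59.47 < 60 → F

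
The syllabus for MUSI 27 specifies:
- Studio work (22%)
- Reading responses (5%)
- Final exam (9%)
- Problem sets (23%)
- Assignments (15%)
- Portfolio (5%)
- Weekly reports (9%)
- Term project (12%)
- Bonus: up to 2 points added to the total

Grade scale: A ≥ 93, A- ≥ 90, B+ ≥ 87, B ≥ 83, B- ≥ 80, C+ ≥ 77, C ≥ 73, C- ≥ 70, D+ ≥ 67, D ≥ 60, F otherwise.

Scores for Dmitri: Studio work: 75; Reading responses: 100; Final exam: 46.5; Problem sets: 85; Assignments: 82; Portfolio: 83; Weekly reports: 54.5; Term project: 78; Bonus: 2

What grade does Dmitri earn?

C+

Weighted total:
  Studio work 75 × 0.22 = 16.5
  Reading responses 100 × 0.05 = 5
  Final exam 46.5 × 0.09 = 4.185
  Problem sets 85 × 0.23 = 19.55
  Assignments 82 × 0.15 = 12.3
  Portfolio 83 × 0.05 = 4.15
  Weekly reports 54.5 × 0.09 = 4.905
  Term project 78 × 0.12 = 9.36
Sum = 75.95
Bonus: 75.95 + 2 = 77.95
77.95 is ≥ 77 and < 80 → C+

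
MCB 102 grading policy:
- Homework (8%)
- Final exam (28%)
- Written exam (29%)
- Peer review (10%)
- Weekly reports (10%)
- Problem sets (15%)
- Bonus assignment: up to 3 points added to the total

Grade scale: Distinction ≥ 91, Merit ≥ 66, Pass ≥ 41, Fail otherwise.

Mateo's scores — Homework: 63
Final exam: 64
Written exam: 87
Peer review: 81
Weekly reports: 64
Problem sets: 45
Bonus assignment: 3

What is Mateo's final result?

Weighted total:
  Homework 63 × 0.08 = 5.04
  Final exam 64 × 0.28 = 17.92
  Written exam 87 × 0.29 = 25.23
  Peer review 81 × 0.1 = 8.1
  Weekly reports 64 × 0.1 = 6.4
  Problem sets 45 × 0.15 = 6.75
Sum = 69.44
Bonus assignment: 69.44 + 3 = 72.44
72.44 is ≥ 66 and < 91 → Merit

Merit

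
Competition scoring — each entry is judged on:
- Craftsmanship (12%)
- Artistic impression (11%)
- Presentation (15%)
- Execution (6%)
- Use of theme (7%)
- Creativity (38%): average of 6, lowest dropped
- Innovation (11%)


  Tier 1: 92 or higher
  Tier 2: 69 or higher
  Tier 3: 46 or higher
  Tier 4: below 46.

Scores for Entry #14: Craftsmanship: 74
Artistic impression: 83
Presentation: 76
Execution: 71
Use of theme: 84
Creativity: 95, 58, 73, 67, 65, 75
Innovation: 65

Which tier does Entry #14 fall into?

Creativity: drop 58 → average of remaining 5 = 375/5 = 75
Weighted total:
  Craftsmanship 74 × 0.12 = 8.88
  Artistic impression 83 × 0.11 = 9.13
  Presentation 76 × 0.15 = 11.4
  Execution 71 × 0.06 = 4.26
  Use of theme 84 × 0.07 = 5.88
  Creativity 75 × 0.38 = 28.5
  Innovation 65 × 0.11 = 7.15
Sum = 75.2
75.2 is ≥ 69 and < 92 → Tier 2

Tier 2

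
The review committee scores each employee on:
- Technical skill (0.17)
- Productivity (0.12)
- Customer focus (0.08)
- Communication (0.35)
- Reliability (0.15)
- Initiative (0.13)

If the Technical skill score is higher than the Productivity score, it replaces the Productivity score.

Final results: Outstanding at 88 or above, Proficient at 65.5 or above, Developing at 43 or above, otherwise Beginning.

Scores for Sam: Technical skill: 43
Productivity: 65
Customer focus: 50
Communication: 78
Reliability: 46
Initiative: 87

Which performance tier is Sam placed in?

Technical skill (43) ≤ Productivity (65), so Productivity stays at 65.
Weighted total:
  Technical skill 43 × 0.17 = 7.31
  Productivity 65 × 0.12 = 7.8
  Customer focus 50 × 0.08 = 4
  Communication 78 × 0.35 = 27.3
  Reliability 46 × 0.15 = 6.9
  Initiative 87 × 0.13 = 11.31
Sum = 64.62
64.62 is ≥ 43 and < 65.5 → Developing

Developing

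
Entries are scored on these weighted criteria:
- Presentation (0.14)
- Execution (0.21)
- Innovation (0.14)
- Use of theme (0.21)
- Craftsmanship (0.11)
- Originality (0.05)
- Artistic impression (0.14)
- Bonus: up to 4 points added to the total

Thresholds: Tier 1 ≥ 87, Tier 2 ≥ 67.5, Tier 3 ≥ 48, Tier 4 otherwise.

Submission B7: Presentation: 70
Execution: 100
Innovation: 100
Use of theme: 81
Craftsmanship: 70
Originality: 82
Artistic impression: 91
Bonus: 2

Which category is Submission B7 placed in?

Weighted total:
  Presentation 70 × 0.14 = 9.8
  Execution 100 × 0.21 = 21
  Innovation 100 × 0.14 = 14
  Use of theme 81 × 0.21 = 17.01
  Craftsmanship 70 × 0.11 = 7.7
  Originality 82 × 0.05 = 4.1
  Artistic impression 91 × 0.14 = 12.74
Sum = 86.35
Bonus: 86.35 + 2 = 88.35
88.35 ≥ 87 → Tier 1

Tier 1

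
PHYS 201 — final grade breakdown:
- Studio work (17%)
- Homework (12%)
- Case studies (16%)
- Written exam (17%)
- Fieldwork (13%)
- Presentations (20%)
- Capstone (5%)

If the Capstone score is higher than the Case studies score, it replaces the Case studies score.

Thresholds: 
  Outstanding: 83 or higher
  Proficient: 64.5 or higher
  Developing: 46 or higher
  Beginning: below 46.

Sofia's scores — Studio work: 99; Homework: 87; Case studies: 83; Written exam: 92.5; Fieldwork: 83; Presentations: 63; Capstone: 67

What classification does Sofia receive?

Outstanding

Capstone (67) ≤ Case studies (83), so Case studies stays at 83.
Weighted total:
  Studio work 99 × 0.17 = 16.83
  Homework 87 × 0.12 = 10.44
  Case studies 83 × 0.16 = 13.28
  Written exam 92.5 × 0.17 = 15.725
  Fieldwork 83 × 0.13 = 10.79
  Presentations 63 × 0.2 = 12.6
  Capstone 67 × 0.05 = 3.35
Sum = 83.015
83.015 ≥ 83 → Outstanding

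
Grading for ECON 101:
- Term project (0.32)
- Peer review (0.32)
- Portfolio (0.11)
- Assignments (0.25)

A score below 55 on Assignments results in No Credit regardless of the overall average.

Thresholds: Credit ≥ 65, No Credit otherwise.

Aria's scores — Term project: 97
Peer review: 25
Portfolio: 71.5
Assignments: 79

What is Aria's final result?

Credit

Assignments score 79 ≥ 55: minimum met.
Weighted total:
  Term project 97 × 0.32 = 31.04
  Peer review 25 × 0.32 = 8
  Portfolio 71.5 × 0.11 = 7.865
  Assignments 79 × 0.25 = 19.75
Sum = 66.655
66.655 ≥ 65 → Credit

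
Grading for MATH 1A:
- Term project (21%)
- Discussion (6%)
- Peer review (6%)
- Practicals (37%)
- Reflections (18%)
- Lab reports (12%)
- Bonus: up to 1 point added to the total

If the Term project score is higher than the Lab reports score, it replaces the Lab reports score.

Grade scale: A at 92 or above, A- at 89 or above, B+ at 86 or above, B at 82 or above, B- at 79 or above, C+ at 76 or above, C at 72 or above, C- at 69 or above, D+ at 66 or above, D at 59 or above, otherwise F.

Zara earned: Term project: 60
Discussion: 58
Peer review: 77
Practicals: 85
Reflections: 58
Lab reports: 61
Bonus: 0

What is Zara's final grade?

Term project (60) ≤ Lab reports (61), so Lab reports stays at 61.
Weighted total:
  Term project 60 × 0.21 = 12.6
  Discussion 58 × 0.06 = 3.48
  Peer review 77 × 0.06 = 4.62
  Practicals 85 × 0.37 = 31.45
  Reflections 58 × 0.18 = 10.44
  Lab reports 61 × 0.12 = 7.32
Sum = 69.91
Bonus: 69.91 + 0 = 69.91
69.91 is ≥ 69 and < 72 → C-

C-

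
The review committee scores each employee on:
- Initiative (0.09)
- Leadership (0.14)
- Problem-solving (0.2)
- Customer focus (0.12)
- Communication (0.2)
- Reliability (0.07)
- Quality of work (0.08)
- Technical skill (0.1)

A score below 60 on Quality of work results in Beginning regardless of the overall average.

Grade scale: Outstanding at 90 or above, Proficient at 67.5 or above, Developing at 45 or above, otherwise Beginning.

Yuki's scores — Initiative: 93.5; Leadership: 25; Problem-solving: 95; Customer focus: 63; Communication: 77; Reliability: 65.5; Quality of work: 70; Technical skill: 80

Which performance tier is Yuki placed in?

Quality of work score 70 ≥ 60: minimum met.
Weighted total:
  Initiative 93.5 × 0.09 = 8.415
  Leadership 25 × 0.14 = 3.5
  Problem-solving 95 × 0.2 = 19
  Customer focus 63 × 0.12 = 7.56
  Communication 77 × 0.2 = 15.4
  Reliability 65.5 × 0.07 = 4.585
  Quality of work 70 × 0.08 = 5.6
  Technical skill 80 × 0.1 = 8
Sum = 72.06
72.06 is ≥ 67.5 and < 90 → Proficient

Proficient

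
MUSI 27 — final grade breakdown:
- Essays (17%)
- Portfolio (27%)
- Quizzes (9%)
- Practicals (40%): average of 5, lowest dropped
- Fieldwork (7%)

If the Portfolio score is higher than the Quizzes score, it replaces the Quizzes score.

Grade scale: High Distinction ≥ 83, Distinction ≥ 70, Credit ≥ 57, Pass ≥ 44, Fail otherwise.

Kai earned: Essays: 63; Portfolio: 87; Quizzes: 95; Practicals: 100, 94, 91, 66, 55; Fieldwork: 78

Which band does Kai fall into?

High Distinction

Practicals: drop 55 → average of remaining 4 = 351/4 = 87.75
Portfolio (87) ≤ Quizzes (95), so Quizzes stays at 95.
Weighted total:
  Essays 63 × 0.17 = 10.71
  Portfolio 87 × 0.27 = 23.49
  Quizzes 95 × 0.09 = 8.55
  Practicals 87.75 × 0.4 = 35.1
  Fieldwork 78 × 0.07 = 5.46
Sum = 83.31
83.31 ≥ 83 → High Distinction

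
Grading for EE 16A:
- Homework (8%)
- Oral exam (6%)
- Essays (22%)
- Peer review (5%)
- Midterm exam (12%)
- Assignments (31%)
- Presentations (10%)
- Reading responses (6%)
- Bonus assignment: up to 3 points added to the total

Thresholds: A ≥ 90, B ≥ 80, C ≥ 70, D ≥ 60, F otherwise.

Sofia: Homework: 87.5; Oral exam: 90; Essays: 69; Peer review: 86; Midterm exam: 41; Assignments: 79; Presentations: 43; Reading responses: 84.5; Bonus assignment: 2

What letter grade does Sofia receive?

C

Weighted total:
  Homework 87.5 × 0.08 = 7
  Oral exam 90 × 0.06 = 5.4
  Essays 69 × 0.22 = 15.18
  Peer review 86 × 0.05 = 4.3
  Midterm exam 41 × 0.12 = 4.92
  Assignments 79 × 0.31 = 24.49
  Presentations 43 × 0.1 = 4.3
  Reading responses 84.5 × 0.06 = 5.07
Sum = 70.66
Bonus assignment: 70.66 + 2 = 72.66
72.66 is ≥ 70 and < 80 → C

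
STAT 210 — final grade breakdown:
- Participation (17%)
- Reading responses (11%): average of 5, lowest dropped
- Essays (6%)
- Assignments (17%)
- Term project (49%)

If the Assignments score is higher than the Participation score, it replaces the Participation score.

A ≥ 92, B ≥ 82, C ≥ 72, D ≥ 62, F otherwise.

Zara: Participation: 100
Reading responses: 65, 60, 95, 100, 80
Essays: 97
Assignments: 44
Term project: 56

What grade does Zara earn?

D

Reading responses: drop 60 → average of remaining 4 = 340/4 = 85
Assignments (44) ≤ Participation (100), so Participation stays at 100.
Weighted total:
  Participation 100 × 0.17 = 17
  Reading responses 85 × 0.11 = 9.35
  Essays 97 × 0.06 = 5.82
  Assignments 44 × 0.17 = 7.48
  Term project 56 × 0.49 = 27.44
Sum = 67.09
67.09 is ≥ 62 and < 72 → D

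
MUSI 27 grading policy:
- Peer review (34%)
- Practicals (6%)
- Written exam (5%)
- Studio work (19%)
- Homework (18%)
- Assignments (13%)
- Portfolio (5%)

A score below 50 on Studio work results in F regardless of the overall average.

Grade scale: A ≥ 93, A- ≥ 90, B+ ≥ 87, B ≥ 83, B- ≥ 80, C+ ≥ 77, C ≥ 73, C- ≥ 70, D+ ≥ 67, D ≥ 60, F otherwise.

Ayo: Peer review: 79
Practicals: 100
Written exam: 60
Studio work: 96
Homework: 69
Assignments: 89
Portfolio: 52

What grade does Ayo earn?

Studio work score 96 ≥ 50: minimum met.
Weighted total:
  Peer review 79 × 0.34 = 26.86
  Practicals 100 × 0.06 = 6
  Written exam 60 × 0.05 = 3
  Studio work 96 × 0.19 = 18.24
  Homework 69 × 0.18 = 12.42
  Assignments 89 × 0.13 = 11.57
  Portfolio 52 × 0.05 = 2.6
Sum = 80.69
80.69 is ≥ 80 and < 83 → B-

B-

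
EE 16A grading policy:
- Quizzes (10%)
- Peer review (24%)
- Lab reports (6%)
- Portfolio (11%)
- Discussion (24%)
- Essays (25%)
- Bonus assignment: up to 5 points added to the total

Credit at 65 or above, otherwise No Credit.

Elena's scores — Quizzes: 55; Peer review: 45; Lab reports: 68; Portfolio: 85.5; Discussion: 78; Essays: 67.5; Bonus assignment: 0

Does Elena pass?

Weighted total:
  Quizzes 55 × 0.1 = 5.5
  Peer review 45 × 0.24 = 10.8
  Lab reports 68 × 0.06 = 4.08
  Portfolio 85.5 × 0.11 = 9.405
  Discussion 78 × 0.24 = 18.72
  Essays 67.5 × 0.25 = 16.875
Sum = 65.38
Bonus assignment: 65.38 + 0 = 65.38
65.38 ≥ 65 → Credit

Credit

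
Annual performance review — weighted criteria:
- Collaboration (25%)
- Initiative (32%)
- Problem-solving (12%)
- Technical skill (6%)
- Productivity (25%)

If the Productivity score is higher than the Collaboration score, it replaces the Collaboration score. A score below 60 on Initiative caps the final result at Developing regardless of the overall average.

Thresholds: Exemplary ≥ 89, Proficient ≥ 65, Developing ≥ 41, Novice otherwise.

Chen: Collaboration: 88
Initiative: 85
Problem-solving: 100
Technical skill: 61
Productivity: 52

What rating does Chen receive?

Productivity (52) ≤ Collaboration (88), so Collaboration stays at 88.
Initiative score 85 ≥ 60: minimum met.
Weighted total:
  Collaboration 88 × 0.25 = 22
  Initiative 85 × 0.32 = 27.2
  Problem-solving 100 × 0.12 = 12
  Technical skill 61 × 0.06 = 3.66
  Productivity 52 × 0.25 = 13
Sum = 77.86
77.86 is ≥ 65 and < 89 → Proficient

Proficient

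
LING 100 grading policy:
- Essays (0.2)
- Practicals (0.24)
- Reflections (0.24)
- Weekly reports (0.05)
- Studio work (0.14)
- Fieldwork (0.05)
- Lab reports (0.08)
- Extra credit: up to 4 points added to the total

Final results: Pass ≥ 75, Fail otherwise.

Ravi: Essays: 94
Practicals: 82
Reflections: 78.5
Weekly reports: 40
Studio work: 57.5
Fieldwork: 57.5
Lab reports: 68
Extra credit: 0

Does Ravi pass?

Weighted total:
  Essays 94 × 0.2 = 18.8
  Practicals 82 × 0.24 = 19.68
  Reflections 78.5 × 0.24 = 18.84
  Weekly reports 40 × 0.05 = 2
  Studio work 57.5 × 0.14 = 8.05
  Fieldwork 57.5 × 0.05 = 2.875
  Lab reports 68 × 0.08 = 5.44
Sum = 75.685
Extra credit: 75.685 + 0 = 75.685
75.685 ≥ 75 → Pass

Pass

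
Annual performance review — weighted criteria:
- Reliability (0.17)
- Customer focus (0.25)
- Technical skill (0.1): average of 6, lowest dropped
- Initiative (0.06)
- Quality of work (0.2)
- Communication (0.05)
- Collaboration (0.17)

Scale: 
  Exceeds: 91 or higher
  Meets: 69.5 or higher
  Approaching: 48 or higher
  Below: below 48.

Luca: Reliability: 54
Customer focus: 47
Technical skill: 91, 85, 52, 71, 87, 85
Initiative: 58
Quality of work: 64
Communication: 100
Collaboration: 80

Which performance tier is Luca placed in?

Approaching

Technical skill: drop 52 → average of remaining 5 = 419/5 = 83.8
Weighted total:
  Reliability 54 × 0.17 = 9.18
  Customer focus 47 × 0.25 = 11.75
  Technical skill 83.8 × 0.1 = 8.38
  Initiative 58 × 0.06 = 3.48
  Quality of work 64 × 0.2 = 12.8
  Communication 100 × 0.05 = 5
  Collaboration 80 × 0.17 = 13.6
Sum = 64.19
64.19 is ≥ 48 and < 69.5 → Approaching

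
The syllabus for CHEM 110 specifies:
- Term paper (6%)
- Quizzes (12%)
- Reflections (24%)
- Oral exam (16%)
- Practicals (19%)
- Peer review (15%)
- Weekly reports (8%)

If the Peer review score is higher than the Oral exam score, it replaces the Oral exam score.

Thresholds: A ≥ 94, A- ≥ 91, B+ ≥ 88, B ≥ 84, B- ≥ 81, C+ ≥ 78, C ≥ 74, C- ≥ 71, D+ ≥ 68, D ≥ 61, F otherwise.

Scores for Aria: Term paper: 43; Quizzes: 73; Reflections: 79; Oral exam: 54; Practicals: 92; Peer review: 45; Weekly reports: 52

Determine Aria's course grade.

Peer review (45) ≤ Oral exam (54), so Oral exam stays at 54.
Weighted total:
  Term paper 43 × 0.06 = 2.58
  Quizzes 73 × 0.12 = 8.76
  Reflections 79 × 0.24 = 18.96
  Oral exam 54 × 0.16 = 8.64
  Practicals 92 × 0.19 = 17.48
  Peer review 45 × 0.15 = 6.75
  Weekly reports 52 × 0.08 = 4.16
Sum = 67.33
67.33 is ≥ 61 and < 68 → D

D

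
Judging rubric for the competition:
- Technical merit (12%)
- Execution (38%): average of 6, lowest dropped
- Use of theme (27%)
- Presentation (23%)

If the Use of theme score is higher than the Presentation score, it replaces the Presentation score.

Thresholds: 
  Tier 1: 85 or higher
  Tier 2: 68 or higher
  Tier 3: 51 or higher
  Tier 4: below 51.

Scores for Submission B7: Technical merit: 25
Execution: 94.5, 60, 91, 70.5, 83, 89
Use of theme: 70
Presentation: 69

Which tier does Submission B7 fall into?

Execution: drop 60 → average of remaining 5 = 428/5 = 85.6
Use of theme (70) > Presentation (69), so Presentation counts as 70.
Weighted total:
  Technical merit 25 × 0.12 = 3
  Execution 85.6 × 0.38 = 32.528
  Use of theme 70 × 0.27 = 18.9
  Presentation 70 × 0.23 = 16.1
Sum = 70.528
70.528 is ≥ 68 and < 85 → Tier 2

Tier 2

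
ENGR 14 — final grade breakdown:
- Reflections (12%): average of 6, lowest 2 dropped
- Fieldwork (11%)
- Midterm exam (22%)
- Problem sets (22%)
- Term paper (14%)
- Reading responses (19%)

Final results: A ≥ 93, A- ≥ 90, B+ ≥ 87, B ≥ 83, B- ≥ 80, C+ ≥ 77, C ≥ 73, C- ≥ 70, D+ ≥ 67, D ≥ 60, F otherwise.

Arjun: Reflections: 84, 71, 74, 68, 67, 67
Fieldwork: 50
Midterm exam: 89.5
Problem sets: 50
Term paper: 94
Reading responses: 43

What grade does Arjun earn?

D

Reflections: drop 67, 67 → average of remaining 4 = 297/4 = 74.25
Weighted total:
  Reflections 74.25 × 0.12 = 8.91
  Fieldwork 50 × 0.11 = 5.5
  Midterm exam 89.5 × 0.22 = 19.69
  Problem sets 50 × 0.22 = 11
  Term paper 94 × 0.14 = 13.16
  Reading responses 43 × 0.19 = 8.17
Sum = 66.43
66.43 is ≥ 60 and < 67 → D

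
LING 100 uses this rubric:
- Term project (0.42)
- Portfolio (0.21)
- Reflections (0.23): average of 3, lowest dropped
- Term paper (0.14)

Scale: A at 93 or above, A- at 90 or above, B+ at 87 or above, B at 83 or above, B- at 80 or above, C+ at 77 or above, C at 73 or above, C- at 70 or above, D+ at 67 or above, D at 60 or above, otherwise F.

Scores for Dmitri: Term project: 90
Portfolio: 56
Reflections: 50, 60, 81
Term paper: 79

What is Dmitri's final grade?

C

Reflections: drop 50 → average of remaining 2 = 141/2 = 70.5
Weighted total:
  Term project 90 × 0.42 = 37.8
  Portfolio 56 × 0.21 = 11.76
  Reflections 70.5 × 0.23 = 16.215
  Term paper 79 × 0.14 = 11.06
Sum = 76.835
76.835 is ≥ 73 and < 77 → C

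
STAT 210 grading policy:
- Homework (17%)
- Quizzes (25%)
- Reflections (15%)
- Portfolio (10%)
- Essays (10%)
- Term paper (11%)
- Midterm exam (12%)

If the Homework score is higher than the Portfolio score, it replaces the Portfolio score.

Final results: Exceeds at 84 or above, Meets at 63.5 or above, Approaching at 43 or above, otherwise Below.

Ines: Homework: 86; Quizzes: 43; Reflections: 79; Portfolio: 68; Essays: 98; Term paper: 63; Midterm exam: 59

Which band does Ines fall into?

Homework (86) > Portfolio (68), so Portfolio counts as 86.
Weighted total:
  Homework 86 × 0.17 = 14.62
  Quizzes 43 × 0.25 = 10.75
  Reflections 79 × 0.15 = 11.85
  Portfolio 86 × 0.1 = 8.6
  Essays 98 × 0.1 = 9.8
  Term paper 63 × 0.11 = 6.93
  Midterm exam 59 × 0.12 = 7.08
Sum = 69.63
69.63 is ≥ 63.5 and < 84 → Meets

Meets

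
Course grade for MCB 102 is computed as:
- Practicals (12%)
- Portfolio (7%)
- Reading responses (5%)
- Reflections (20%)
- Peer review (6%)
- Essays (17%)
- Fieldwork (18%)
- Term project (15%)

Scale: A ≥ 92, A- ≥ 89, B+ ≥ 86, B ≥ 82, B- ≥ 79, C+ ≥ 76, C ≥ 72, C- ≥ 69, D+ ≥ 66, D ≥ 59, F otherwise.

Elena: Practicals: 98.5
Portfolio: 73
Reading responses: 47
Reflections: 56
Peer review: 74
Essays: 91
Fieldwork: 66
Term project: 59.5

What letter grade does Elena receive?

Weighted total:
  Practicals 98.5 × 0.12 = 11.82
  Portfolio 73 × 0.07 = 5.11
  Reading responses 47 × 0.05 = 2.35
  Reflections 56 × 0.2 = 11.2
  Peer review 74 × 0.06 = 4.44
  Essays 91 × 0.17 = 15.47
  Fieldwork 66 × 0.18 = 11.88
  Term project 59.5 × 0.15 = 8.925
Sum = 71.195
71.195 is ≥ 69 and < 72 → C-

C-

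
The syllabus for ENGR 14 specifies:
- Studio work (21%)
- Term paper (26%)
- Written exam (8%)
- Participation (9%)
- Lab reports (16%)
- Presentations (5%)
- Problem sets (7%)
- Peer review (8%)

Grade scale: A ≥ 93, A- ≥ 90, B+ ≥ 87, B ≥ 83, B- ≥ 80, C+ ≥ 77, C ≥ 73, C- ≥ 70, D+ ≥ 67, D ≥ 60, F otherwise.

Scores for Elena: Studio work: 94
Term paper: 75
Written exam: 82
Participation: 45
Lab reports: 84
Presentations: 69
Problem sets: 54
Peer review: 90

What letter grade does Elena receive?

C+

Weighted total:
  Studio work 94 × 0.21 = 19.74
  Term paper 75 × 0.26 = 19.5
  Written exam 82 × 0.08 = 6.56
  Participation 45 × 0.09 = 4.05
  Lab reports 84 × 0.16 = 13.44
  Presentations 69 × 0.05 = 3.45
  Problem sets 54 × 0.07 = 3.78
  Peer review 90 × 0.08 = 7.2
Sum = 77.72
77.72 is ≥ 77 and < 80 → C+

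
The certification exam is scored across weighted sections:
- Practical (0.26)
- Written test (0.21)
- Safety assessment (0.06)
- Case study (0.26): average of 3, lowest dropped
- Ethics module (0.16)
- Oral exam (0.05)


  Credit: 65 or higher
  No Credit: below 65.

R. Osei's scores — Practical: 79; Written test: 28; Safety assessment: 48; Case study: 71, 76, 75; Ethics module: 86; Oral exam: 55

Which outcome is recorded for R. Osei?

Credit

Case study: drop 71 → average of remaining 2 = 151/2 = 75.5
Weighted total:
  Practical 79 × 0.26 = 20.54
  Written test 28 × 0.21 = 5.88
  Safety assessment 48 × 0.06 = 2.88
  Case study 75.5 × 0.26 = 19.63
  Ethics module 86 × 0.16 = 13.76
  Oral exam 55 × 0.05 = 2.75
Sum = 65.44
65.44 ≥ 65 → Credit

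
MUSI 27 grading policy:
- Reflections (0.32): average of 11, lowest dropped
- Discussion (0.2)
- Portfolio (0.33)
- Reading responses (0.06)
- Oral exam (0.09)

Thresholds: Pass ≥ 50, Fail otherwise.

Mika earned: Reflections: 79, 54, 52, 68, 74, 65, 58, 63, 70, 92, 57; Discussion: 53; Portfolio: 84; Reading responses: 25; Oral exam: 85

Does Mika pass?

Pass

Reflections: drop 52 → average of remaining 10 = 680/10 = 68
Weighted total:
  Reflections 68 × 0.32 = 21.76
  Discussion 53 × 0.2 = 10.6
  Portfolio 84 × 0.33 = 27.72
  Reading responses 25 × 0.06 = 1.5
  Oral exam 85 × 0.09 = 7.65
Sum = 69.23
69.23 ≥ 50 → Pass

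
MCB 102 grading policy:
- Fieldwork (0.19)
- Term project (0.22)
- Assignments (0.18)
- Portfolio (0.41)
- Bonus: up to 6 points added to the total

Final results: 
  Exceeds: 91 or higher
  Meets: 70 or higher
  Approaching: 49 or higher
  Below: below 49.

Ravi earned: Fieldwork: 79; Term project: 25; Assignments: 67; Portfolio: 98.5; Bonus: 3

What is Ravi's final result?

Meets

Weighted total:
  Fieldwork 79 × 0.19 = 15.01
  Term project 25 × 0.22 = 5.5
  Assignments 67 × 0.18 = 12.06
  Portfolio 98.5 × 0.41 = 40.385
Sum = 72.955
Bonus: 72.955 + 3 = 75.955
75.955 is ≥ 70 and < 91 → Meets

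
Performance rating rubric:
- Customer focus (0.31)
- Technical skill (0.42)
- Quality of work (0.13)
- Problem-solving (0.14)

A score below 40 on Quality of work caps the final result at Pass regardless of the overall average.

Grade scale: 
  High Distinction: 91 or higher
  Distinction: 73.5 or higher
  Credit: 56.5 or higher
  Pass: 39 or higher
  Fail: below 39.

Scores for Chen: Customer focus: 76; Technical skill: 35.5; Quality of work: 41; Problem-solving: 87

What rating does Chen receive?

Pass

Quality of work score 41 ≥ 40: minimum met.
Weighted total:
  Customer focus 76 × 0.31 = 23.56
  Technical skill 35.5 × 0.42 = 14.91
  Quality of work 41 × 0.13 = 5.33
  Problem-solving 87 × 0.14 = 12.18
Sum = 55.98
55.98 is ≥ 39 and < 56.5 → Pass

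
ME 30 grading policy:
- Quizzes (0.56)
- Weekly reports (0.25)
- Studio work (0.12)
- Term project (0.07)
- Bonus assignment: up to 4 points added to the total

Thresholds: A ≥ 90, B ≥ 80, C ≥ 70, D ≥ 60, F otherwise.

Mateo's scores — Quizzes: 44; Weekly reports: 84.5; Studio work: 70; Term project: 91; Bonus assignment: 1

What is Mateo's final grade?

D

Weighted total:
  Quizzes 44 × 0.56 = 24.64
  Weekly reports 84.5 × 0.25 = 21.125
  Studio work 70 × 0.12 = 8.4
  Term project 91 × 0.07 = 6.37
Sum = 60.535
Bonus assignment: 60.535 + 1 = 61.535
61.535 is ≥ 60 and < 70 → D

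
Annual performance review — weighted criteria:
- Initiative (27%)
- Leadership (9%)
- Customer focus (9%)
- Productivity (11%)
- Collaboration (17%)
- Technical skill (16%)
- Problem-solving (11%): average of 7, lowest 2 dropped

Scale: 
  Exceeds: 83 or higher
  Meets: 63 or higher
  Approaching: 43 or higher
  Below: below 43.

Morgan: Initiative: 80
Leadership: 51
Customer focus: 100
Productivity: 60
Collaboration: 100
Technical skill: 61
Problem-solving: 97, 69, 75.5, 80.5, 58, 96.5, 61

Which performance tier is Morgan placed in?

Meets

Problem-solving: drop 58, 61 → average of remaining 5 = 418.5/5 = 83.7
Weighted total:
  Initiative 80 × 0.27 = 21.6
  Leadership 51 × 0.09 = 4.59
  Customer focus 100 × 0.09 = 9
  Productivity 60 × 0.11 = 6.6
  Collaboration 100 × 0.17 = 17
  Technical skill 61 × 0.16 = 9.76
  Problem-solving 83.7 × 0.11 = 9.207
Sum = 77.757
77.757 is ≥ 63 and < 83 → Meets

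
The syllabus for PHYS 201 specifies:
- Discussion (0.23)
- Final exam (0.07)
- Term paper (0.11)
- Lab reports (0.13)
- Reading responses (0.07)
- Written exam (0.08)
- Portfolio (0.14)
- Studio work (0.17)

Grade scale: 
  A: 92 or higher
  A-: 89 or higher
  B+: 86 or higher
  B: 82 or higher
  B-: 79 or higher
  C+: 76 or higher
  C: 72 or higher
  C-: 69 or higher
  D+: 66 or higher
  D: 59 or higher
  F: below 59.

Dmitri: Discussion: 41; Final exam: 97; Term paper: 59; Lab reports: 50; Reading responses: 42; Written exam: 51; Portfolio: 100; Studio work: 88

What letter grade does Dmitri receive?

D

Weighted total:
  Discussion 41 × 0.23 = 9.43
  Final exam 97 × 0.07 = 6.79
  Term paper 59 × 0.11 = 6.49
  Lab reports 50 × 0.13 = 6.5
  Reading responses 42 × 0.07 = 2.94
  Written exam 51 × 0.08 = 4.08
  Portfolio 100 × 0.14 = 14
  Studio work 88 × 0.17 = 14.96
Sum = 65.19
65.19 is ≥ 59 and < 66 → D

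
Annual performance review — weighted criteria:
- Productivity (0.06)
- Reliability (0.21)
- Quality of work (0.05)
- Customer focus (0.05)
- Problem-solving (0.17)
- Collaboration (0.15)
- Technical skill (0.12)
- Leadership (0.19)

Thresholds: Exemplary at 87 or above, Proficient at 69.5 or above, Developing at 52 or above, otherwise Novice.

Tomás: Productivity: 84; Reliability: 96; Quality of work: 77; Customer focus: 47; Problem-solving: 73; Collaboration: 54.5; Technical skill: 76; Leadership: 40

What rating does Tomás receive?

Weighted total:
  Productivity 84 × 0.06 = 5.04
  Reliability 96 × 0.21 = 20.16
  Quality of work 77 × 0.05 = 3.85
  Customer focus 47 × 0.05 = 2.35
  Problem-solving 73 × 0.17 = 12.41
  Collaboration 54.5 × 0.15 = 8.175
  Technical skill 76 × 0.12 = 9.12
  Leadership 40 × 0.19 = 7.6
Sum = 68.705
68.705 is ≥ 52 and < 69.5 → Developing

Developing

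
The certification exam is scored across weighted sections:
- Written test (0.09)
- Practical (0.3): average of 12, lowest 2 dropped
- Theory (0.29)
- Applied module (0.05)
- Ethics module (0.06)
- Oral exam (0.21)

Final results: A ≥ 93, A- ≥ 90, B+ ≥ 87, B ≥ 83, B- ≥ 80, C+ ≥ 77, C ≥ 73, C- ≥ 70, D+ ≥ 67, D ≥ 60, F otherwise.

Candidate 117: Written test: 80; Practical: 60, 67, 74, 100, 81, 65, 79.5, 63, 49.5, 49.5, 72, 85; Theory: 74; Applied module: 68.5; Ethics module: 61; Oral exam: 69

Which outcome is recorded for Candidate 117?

Practical: drop 49.5, 49.5 → average of remaining 10 = 746.5/10 = 74.65
Weighted total:
  Written test 80 × 0.09 = 7.2
  Practical 74.65 × 0.3 = 22.395
  Theory 74 × 0.29 = 21.46
  Applied module 68.5 × 0.05 = 3.425
  Ethics module 61 × 0.06 = 3.66
  Oral exam 69 × 0.21 = 14.49
Sum = 72.63
72.63 is ≥ 70 and < 73 → C-

C-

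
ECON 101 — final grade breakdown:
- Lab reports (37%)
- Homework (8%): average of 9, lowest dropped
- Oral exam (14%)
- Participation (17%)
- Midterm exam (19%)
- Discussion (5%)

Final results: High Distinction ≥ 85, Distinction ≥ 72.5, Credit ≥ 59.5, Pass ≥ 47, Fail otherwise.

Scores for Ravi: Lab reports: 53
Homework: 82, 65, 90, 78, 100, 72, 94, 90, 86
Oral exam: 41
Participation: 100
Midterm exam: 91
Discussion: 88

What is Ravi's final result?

Homework: drop 65 → average of remaining 8 = 692/8 = 86.5
Weighted total:
  Lab reports 53 × 0.37 = 19.61
  Homework 86.5 × 0.08 = 6.92
  Oral exam 41 × 0.14 = 5.74
  Participation 100 × 0.17 = 17
  Midterm exam 91 × 0.19 = 17.29
  Discussion 88 × 0.05 = 4.4
Sum = 70.96
70.96 is ≥ 59.5 and < 72.5 → Credit

Credit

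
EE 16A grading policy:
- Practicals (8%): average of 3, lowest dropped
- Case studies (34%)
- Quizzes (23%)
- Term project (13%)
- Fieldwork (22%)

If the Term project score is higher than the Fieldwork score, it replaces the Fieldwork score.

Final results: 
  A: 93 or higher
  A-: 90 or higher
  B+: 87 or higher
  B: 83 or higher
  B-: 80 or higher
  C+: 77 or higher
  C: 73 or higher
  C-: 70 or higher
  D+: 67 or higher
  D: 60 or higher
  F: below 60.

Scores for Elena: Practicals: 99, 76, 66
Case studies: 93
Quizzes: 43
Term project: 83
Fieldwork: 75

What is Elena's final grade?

Practicals: drop 66 → average of remaining 2 = 175/2 = 87.5
Term project (83) > Fieldwork (75), so Fieldwork counts as 83.
Weighted total:
  Practicals 87.5 × 0.08 = 7
  Case studies 93 × 0.34 = 31.62
  Quizzes 43 × 0.23 = 9.89
  Term project 83 × 0.13 = 10.79
  Fieldwork 83 × 0.22 = 18.26
Sum = 77.56
77.56 is ≥ 77 and < 80 → C+

C+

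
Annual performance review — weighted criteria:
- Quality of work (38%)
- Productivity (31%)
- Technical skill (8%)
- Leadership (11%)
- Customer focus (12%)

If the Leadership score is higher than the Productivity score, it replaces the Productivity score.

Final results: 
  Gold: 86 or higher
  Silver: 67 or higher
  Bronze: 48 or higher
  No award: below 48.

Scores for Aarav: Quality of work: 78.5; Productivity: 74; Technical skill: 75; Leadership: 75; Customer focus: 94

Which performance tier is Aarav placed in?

Silver

Leadership (75) > Productivity (74), so Productivity counts as 75.
Weighted total:
  Quality of work 78.5 × 0.38 = 29.83
  Productivity 75 × 0.31 = 23.25
  Technical skill 75 × 0.08 = 6
  Leadership 75 × 0.11 = 8.25
  Customer focus 94 × 0.12 = 11.28
Sum = 78.61
78.61 is ≥ 67 and < 86 → Silver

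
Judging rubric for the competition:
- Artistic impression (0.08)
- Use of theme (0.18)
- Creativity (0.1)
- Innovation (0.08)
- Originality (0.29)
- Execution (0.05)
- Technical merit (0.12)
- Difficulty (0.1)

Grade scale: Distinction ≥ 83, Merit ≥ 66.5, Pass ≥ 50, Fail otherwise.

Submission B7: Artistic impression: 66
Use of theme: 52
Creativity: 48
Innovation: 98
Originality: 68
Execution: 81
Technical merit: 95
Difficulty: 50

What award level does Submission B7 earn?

Merit

Weighted total:
  Artistic impression 66 × 0.08 = 5.28
  Use of theme 52 × 0.18 = 9.36
  Creativity 48 × 0.1 = 4.8
  Innovation 98 × 0.08 = 7.84
  Originality 68 × 0.29 = 19.72
  Execution 81 × 0.05 = 4.05
  Technical merit 95 × 0.12 = 11.4
  Difficulty 50 × 0.1 = 5
Sum = 67.45
67.45 is ≥ 66.5 and < 83 → Merit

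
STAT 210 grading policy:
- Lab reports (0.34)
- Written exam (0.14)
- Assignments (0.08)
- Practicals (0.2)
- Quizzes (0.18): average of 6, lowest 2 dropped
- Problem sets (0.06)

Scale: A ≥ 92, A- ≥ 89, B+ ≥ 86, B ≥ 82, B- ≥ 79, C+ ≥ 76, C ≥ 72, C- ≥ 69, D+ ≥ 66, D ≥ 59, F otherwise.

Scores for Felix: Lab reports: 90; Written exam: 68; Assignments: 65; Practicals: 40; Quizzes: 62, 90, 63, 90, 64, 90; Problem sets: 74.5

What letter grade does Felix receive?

C

Quizzes: drop 62, 63 → average of remaining 4 = 334/4 = 83.5
Weighted total:
  Lab reports 90 × 0.34 = 30.6
  Written exam 68 × 0.14 = 9.52
  Assignments 65 × 0.08 = 5.2
  Practicals 40 × 0.2 = 8
  Quizzes 83.5 × 0.18 = 15.03
  Problem sets 74.5 × 0.06 = 4.47
Sum = 72.82
72.82 is ≥ 72 and < 76 → C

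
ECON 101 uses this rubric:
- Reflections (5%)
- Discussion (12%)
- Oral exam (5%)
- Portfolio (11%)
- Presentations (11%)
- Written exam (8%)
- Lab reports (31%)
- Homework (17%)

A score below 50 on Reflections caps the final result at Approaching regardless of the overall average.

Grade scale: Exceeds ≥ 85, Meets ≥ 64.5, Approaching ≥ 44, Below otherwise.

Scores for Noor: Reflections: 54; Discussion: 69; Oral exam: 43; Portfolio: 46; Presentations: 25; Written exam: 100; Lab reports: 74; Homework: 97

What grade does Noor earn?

Meets

Reflections score 54 ≥ 50: minimum met.
Weighted total:
  Reflections 54 × 0.05 = 2.7
  Discussion 69 × 0.12 = 8.28
  Oral exam 43 × 0.05 = 2.15
  Portfolio 46 × 0.11 = 5.06
  Presentations 25 × 0.11 = 2.75
  Written exam 100 × 0.08 = 8
  Lab reports 74 × 0.31 = 22.94
  Homework 97 × 0.17 = 16.49
Sum = 68.37
68.37 is ≥ 64.5 and < 85 → Meets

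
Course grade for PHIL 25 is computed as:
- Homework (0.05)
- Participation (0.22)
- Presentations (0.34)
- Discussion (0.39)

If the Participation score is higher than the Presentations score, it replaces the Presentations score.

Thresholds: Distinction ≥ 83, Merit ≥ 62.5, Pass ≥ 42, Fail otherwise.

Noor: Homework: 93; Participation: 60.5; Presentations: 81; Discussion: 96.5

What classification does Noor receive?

Participation (60.5) ≤ Presentations (81), so Presentations stays at 81.
Weighted total:
  Homework 93 × 0.05 = 4.65
  Participation 60.5 × 0.22 = 13.31
  Presentations 81 × 0.34 = 27.54
  Discussion 96.5 × 0.39 = 37.635
Sum = 83.135
83.135 ≥ 83 → Distinction

Distinction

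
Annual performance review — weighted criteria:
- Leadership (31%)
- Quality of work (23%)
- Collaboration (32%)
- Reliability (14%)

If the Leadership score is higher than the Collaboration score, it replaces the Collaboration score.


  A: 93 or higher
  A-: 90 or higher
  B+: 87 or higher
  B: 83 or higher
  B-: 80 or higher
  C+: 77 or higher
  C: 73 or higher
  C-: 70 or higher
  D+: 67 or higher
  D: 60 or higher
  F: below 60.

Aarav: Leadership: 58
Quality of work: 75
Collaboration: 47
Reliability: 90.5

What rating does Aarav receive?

D

Leadership (58) > Collaboration (47), so Collaboration counts as 58.
Weighted total:
  Leadership 58 × 0.31 = 17.98
  Quality of work 75 × 0.23 = 17.25
  Collaboration 58 × 0.32 = 18.56
  Reliability 90.5 × 0.14 = 12.67
Sum = 66.46
66.46 is ≥ 60 and < 67 → D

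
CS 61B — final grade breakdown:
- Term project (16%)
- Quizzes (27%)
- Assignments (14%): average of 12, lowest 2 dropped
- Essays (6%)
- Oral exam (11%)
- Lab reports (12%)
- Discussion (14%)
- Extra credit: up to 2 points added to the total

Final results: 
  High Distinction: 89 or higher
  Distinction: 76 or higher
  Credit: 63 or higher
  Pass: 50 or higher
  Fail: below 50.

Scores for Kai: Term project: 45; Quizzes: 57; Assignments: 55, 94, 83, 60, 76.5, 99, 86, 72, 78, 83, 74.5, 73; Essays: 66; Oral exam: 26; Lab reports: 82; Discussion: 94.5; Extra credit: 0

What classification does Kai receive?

Credit

Assignments: drop 55, 60 → average of remaining 10 = 819/10 = 81.9
Weighted total:
  Term project 45 × 0.16 = 7.2
  Quizzes 57 × 0.27 = 15.39
  Assignments 81.9 × 0.14 = 11.466
  Essays 66 × 0.06 = 3.96
  Oral exam 26 × 0.11 = 2.86
  Lab reports 82 × 0.12 = 9.84
  Discussion 94.5 × 0.14 = 13.23
Sum = 63.946
Extra credit: 63.946 + 0 = 63.946
63.946 is ≥ 63 and < 76 → Credit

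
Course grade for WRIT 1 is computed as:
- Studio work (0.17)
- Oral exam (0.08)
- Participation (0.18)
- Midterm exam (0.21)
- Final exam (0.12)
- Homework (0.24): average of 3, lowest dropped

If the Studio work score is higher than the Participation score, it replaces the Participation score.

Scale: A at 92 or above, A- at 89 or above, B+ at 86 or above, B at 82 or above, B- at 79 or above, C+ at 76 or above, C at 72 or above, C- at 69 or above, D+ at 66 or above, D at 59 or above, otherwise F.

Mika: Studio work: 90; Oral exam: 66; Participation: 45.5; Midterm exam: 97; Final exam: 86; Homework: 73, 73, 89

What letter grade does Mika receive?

Homework: drop 73 → average of remaining 2 = 162/2 = 81
Studio work (90) > Participation (45.5), so Participation counts as 90.
Weighted total:
  Studio work 90 × 0.17 = 15.3
  Oral exam 66 × 0.08 = 5.28
  Participation 90 × 0.18 = 16.2
  Midterm exam 97 × 0.21 = 20.37
  Final exam 86 × 0.12 = 10.32
  Homework 81 × 0.24 = 19.44
Sum = 86.91
86.91 is ≥ 86 and < 89 → B+

B+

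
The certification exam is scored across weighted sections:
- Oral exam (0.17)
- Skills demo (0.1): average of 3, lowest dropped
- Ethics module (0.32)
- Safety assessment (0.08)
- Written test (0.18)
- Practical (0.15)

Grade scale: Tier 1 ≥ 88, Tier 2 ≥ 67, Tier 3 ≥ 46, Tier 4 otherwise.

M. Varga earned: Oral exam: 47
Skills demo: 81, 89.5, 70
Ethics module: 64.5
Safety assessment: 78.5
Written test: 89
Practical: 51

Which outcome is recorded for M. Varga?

Tier 2

Skills demo: drop 70 → average of remaining 2 = 170.5/2 = 85.25
Weighted total:
  Oral exam 47 × 0.17 = 7.99
  Skills demo 85.25 × 0.1 = 8.525
  Ethics module 64.5 × 0.32 = 20.64
  Safety assessment 78.5 × 0.08 = 6.28
  Written test 89 × 0.18 = 16.02
  Practical 51 × 0.15 = 7.65
Sum = 67.105
67.105 is ≥ 67 and < 88 → Tier 2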